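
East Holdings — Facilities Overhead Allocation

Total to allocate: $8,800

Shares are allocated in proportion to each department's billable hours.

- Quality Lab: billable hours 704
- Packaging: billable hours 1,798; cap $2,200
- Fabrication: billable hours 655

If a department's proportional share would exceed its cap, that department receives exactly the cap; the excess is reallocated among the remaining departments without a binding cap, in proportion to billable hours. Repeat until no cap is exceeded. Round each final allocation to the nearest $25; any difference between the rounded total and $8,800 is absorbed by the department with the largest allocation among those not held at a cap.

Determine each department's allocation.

Quality Lab: $3,425 | Packaging: $2,200 | Fabrication: $3,175

Billable hours total: 3,157.
Pro-rata shares before constraints: Quality Lab 1,962.37; Packaging 5,011.85; Fabrication 1,825.78.
Held at cap: Packaging ($2,200); residual $6,600 reallocated over remaining billable hours 1,359.
Redistributed shares: Quality Lab 3,418.98 → $3,425; Fabrication 3,181.02 → $3,175.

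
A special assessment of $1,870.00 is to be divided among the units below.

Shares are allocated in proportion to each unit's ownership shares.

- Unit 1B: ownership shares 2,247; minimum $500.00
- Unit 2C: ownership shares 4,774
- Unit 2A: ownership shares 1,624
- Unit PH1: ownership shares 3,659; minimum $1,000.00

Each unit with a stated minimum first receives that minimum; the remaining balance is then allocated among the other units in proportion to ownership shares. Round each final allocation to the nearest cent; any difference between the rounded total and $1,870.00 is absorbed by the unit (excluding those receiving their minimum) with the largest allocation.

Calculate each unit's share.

Unit 1B: $500.00 | Unit 2C: $276.08 | Unit 2A: $93.92 | Unit PH1: $1,000.00

Fund the minimums — Unit 1B $500.00; Unit PH1 $1,000.00. Remaining pool $370.00.
Remaining pool split over remaining ownership shares 6,398: Unit 2C 276.0832 → $276.08; Unit 2A 93.9168 → $93.92.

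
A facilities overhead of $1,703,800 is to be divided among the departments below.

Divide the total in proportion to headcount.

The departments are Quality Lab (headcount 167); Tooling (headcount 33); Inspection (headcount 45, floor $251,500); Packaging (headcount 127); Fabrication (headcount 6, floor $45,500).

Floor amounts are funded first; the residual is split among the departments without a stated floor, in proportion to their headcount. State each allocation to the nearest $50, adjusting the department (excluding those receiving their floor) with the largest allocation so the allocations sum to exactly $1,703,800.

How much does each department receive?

Quality Lab: $718,500 | Tooling: $141,950 | Inspection: $251,500 | Packaging: $546,350 | Fabrication: $45,500

Fund the minimums — Inspection $251,500; Fabrication $45,500. Residual $1,406,800.
Residual split over remaining headcount 327: Quality Lab 718,457.49 → $718,450; Tooling 141,970.64 → $141,950; Packaging 546,371.87 → $546,350.
Rounding difference +$50 applied to Quality Lab → $718,500.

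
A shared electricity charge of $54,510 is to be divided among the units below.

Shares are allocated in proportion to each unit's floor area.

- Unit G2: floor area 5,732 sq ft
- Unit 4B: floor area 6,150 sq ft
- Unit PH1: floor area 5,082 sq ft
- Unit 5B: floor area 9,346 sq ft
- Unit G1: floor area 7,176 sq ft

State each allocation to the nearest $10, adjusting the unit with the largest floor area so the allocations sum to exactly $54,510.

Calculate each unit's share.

Total floor area = 33,486.
Pro-rata amounts: Unit G2 5,732/33,486 × $54,510 = 9,330.80; Unit 4B 6,150/33,486 × $54,510 = 10,011.24; Unit PH1 5,082/33,486 × $54,510 = 8,272.71; Unit 5B 9,346/33,486 × $54,510 = 15,213.83; Unit G1 7,176/33,486 × $54,510 = 11,681.41.
After rounding ($10): Unit G2 $9,330; Unit 4B $10,010; Unit PH1 $8,270; Unit 5B $15,210; Unit G1 $11,680. Sum = $54,500.
Difference $54,510 − $54,500 = +$10 applied to largest floor area (Unit 5B): Unit 5B becomes $15,220.

Unit G2: $9,330 | Unit 4B: $10,010 | Unit PH1: $8,270 | Unit 5B: $15,220 | Unit G1: $11,680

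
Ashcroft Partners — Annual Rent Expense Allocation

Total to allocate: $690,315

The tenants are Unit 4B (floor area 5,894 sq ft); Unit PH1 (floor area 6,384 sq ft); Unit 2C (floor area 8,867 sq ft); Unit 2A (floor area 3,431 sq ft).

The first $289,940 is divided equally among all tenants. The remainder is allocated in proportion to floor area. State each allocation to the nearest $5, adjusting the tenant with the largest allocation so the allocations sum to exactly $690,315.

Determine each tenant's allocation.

Unit 4B: $168,505; Unit PH1: $176,490; Unit 2C: $216,940; Unit 2A: $128,380

First tranche $289,940 split equally: $72,485 each.
Remainder $400,375 by floor area (total 24,576): Unit 4B 96,020.92 → $96,020; Unit PH1 104,003.66 → $104,005; Unit 2C 144,454.96 → $144,455; Unit 2A 55,895.45 → $55,895.
Totals: Unit 4B $72,485 + $96,020 = $168,505; Unit PH1 $72,485 + $104,005 = $176,490; Unit 2C $72,485 + $144,455 = $216,940; Unit 2A $72,485 + $55,895 = $128,380.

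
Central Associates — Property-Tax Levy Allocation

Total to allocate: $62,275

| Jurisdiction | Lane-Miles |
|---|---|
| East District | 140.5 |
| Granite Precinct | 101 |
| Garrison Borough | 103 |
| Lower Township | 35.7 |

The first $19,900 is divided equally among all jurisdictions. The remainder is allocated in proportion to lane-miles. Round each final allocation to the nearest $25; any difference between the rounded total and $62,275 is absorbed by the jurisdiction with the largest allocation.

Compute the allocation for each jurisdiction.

East District: $20,650; Granite Precinct: $16,225; Garrison Borough: $16,450; Lower Township: $8,950

Equal tier: $19,900 ÷ 4 = $4,975 apiece.
Remainder $42,375 by lane-miles (total 380.2): East District 15,659.36 → $15,650; Granite Precinct 11,256.90 → $11,250; Garrison Borough 11,479.81 → $11,475; Lower Township 3,978.93 → $3,975.
Rounding difference +$25 on remainder applied to East District.
Totals: East District $4,975 + $15,675 = $20,650; Granite Precinct $4,975 + $11,250 = $16,225; Garrison Borough $4,975 + $11,475 = $16,450; Lower Township $4,975 + $3,975 = $8,950.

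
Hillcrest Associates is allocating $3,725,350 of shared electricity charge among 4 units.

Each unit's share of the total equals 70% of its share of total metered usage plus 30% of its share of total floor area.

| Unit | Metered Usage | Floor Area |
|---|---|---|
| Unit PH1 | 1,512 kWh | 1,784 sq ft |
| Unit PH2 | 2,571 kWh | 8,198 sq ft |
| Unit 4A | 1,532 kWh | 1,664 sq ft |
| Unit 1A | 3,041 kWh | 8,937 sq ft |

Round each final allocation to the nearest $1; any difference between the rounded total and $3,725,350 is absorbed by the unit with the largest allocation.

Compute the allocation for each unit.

Unit PH1: $552,379 · Unit PH2: $1,219,682 · Unit 4A: $551,888 · Unit 1A: $1,401,401

Totals — metered usage 8,656, floor area 20,583.
Combined weights (70% metered usage + 30% floor area): Unit PH1 0.1483; Unit PH2 0.3274; Unit 4A 0.1481; Unit 1A 0.3762.
Unrounded shares: Unit PH1 552,378.54; Unit PH2 1,219,681.61; Unit 4A 551,888.13; Unit 1A 1,401,401.73.
After rounding ($1): Unit PH1 $552,379; Unit PH2 $1,219,682; Unit 4A $551,888; Unit 1A $1,401,402. Sum = $3,725,351.
Difference $3,725,350 − $3,725,351 = −$1 applied to largest allocation (Unit 1A): Unit 1A becomes $1,401,401.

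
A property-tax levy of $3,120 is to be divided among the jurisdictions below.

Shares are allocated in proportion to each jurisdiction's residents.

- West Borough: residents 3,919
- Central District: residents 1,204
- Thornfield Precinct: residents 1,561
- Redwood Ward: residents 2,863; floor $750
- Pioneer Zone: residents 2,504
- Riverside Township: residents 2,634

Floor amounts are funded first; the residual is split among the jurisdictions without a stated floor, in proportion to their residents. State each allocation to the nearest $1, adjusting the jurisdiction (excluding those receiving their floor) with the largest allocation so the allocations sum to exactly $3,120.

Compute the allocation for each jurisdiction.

Guaranteed amounts: Redwood Ward $750. Residual $2,370.
Residual split over remaining residents 11,822: West Borough 785.66 → $786; Central District 241.37 → $241; Thornfield Precinct 312.94 → $313; Pioneer Zone 501.99 → $502; Riverside Township 528.05 → $528.

West Borough: $786 | Central District: $241 | Thornfield Precinct: $313 | Redwood Ward: $750 | Pioneer Zone: $502 | Riverside Township: $528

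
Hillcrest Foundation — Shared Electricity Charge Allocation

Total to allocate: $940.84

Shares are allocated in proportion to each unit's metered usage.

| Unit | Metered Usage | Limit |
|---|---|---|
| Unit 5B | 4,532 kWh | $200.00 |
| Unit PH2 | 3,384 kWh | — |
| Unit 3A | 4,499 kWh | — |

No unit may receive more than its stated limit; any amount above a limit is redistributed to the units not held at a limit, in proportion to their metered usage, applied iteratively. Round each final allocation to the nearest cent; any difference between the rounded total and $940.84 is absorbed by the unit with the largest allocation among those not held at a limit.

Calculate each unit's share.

Unit 5B: $200.00 | Unit PH2: $318.03 | Unit 3A: $422.81

Sum of metered usage: 12,415.
Pro-rata shares before constraints: Unit 5B 343.4464; Unit PH2 256.4481; Unit 3A 340.9456.
Held at cap: Unit 5B ($200.00); balance $740.84 reallocated over remaining metered usage 7,883.
Redistributed shares: Unit PH2 318.0265 → $318.03; Unit 3A 422.8135 → $422.81.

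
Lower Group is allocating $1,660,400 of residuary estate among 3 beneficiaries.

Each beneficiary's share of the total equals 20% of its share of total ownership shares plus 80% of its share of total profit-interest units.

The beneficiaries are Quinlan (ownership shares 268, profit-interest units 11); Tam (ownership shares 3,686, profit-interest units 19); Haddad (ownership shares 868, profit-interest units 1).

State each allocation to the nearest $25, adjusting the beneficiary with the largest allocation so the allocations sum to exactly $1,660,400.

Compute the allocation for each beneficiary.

Quinlan: $489,800 · Tam: $1,067,975 · Haddad: $102,625

Totals — ownership shares 4,822, profit-interest units 31.
Combined weights (20% ownership shares + 80% profit-interest units): Quinlan 0.2950; Tam 0.6432; Haddad 0.0618.
Pro-rata amounts: Quinlan 489,795.90; Tam 1,067,977.92; Haddad 102,626.19.
After rounding ($25): Quinlan $489,800; Tam $1,067,975; Haddad $102,625. Sum = $1,660,400.
Sum already equals the total — no adjustment.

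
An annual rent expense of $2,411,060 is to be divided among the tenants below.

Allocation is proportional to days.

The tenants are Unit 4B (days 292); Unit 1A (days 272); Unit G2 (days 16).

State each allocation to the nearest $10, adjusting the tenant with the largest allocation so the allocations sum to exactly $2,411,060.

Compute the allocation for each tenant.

Unit 4B: $1,213,850; Unit 1A: $1,130,700; Unit G2: $66,510

Days total: 580.
Pro-rata amounts: Unit 4B 292/580 × $2,411,060 = 1,213,844.00; Unit 1A 272/580 × $2,411,060 = 1,130,704.00; Unit G2 16/580 × $2,411,060 = 66,512.00.
After rounding ($10): Unit 4B $1,213,840; Unit 1A $1,130,700; Unit G2 $66,510. Sum = $2,411,050.
Difference $2,411,060 − $2,411,050 = +$10 applied to largest allocation (Unit 4B): Unit 4B becomes $1,213,850.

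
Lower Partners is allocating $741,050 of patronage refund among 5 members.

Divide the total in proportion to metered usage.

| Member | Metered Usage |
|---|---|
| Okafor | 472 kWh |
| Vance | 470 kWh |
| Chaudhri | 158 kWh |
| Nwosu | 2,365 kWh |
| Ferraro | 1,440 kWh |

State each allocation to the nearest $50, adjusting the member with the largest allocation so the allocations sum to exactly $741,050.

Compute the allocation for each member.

Okafor: $71,300; Vance: $71,000; Chaudhri: $23,850; Nwosu: $357,350; Ferraro: $217,550

Metered usage total: 4,905.
Unrounded shares: Okafor 472/4,905 × $741,050 = 71,310.01; Vance 470/4,905 × $741,050 = 71,007.85; Chaudhri 158/4,905 × $741,050 = 23,870.72; Nwosu 2,365/4,905 × $741,050 = 357,305.45; Ferraro 1,440/4,905 × $741,050 = 217,555.96.
After rounding ($50): Okafor $71,300; Vance $71,000; Chaudhri $23,850; Nwosu $357,300; Ferraro $217,550. Sum = $741,000.
Difference $741,050 − $741,000 = +$50 applied to largest allocation (Nwosu): Nwosu becomes $357,350.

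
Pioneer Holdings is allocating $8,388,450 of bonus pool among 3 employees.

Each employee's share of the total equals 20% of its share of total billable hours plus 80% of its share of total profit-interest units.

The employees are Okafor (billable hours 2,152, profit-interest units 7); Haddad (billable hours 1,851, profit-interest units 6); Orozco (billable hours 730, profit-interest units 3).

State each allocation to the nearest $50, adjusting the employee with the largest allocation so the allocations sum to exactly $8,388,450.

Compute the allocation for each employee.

Okafor: $3,698,750 | Haddad: $3,172,650 | Orozco: $1,517,050

Totals — billable hours 4,733, profit-interest units 16.
Combined weights (20% billable hours + 80% profit-interest units): Okafor 0.4409; Haddad 0.3782; Orozco 0.1808.
Proportional shares: Okafor 3,698,769.43; Haddad 3,172,652.51; Orozco 1,517,028.05.
After rounding ($50): Okafor $3,698,750; Haddad $3,172,650; Orozco $1,517,050. Sum = $8,388,450.
Rounded total matches; no reconciliation needed.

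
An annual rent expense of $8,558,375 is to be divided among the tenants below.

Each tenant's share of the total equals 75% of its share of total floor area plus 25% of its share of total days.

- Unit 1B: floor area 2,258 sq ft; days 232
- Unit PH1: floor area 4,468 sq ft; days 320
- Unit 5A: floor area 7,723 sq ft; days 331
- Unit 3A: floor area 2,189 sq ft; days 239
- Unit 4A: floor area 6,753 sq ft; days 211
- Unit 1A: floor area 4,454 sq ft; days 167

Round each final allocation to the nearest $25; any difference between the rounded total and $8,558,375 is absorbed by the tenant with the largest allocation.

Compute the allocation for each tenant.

Unit 1B: $851,425 | Unit PH1: $1,486,400 | Unit 5A: $2,252,450 | Unit 3A: $845,525 | Unit 4A: $1,857,650 | Unit 1A: $1,264,925

Totals — floor area 27,845, days 1,500.
Combined weights (75% floor area + 25% days): Unit 1B 0.0995; Unit PH1 0.1737; Unit 5A 0.2632; Unit 3A 0.0988; Unit 4A 0.2171; Unit 1A 0.1478.
Pro-rata amounts: Unit 1B 851,434.09; Unit PH1 1,486,402.30; Unit 5A 2,252,429.63; Unit 3A 845,513.10; Unit 4A 1,857,659.40; Unit 1A 1,264,936.48.
Rounded to nearest $25: Unit 1B $851,425; Unit PH1 $1,486,400; Unit 5A $2,252,425; Unit 3A $845,525; Unit 4A $1,857,650; Unit 1A $1,264,925. Sum = $8,558,350.
Difference $8,558,375 − $8,558,350 = +$25 applied to largest allocation (Unit 5A): Unit 5A becomes $2,252,450.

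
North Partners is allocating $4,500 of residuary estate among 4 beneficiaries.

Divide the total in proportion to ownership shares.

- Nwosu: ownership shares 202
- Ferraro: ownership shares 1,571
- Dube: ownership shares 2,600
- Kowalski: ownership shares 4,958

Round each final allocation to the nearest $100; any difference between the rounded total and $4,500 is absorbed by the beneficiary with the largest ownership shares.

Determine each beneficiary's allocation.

Ownership shares total: 9,331.
Proportional shares: Nwosu 202/9,331 × $4,500 = 97.42; Ferraro 1,571/9,331 × $4,500 = 757.64; Dube 2,600/9,331 × $4,500 = 1,253.88; Kowalski 4,958/9,331 × $4,500 = 2,391.06.
Rounded to nearest $100: Nwosu $100; Ferraro $800; Dube $1,300; Kowalski $2,400. Sum = $4,600.
Difference $4,500 − $4,600 = −$100 applied to largest ownership shares (Kowalski): Kowalski becomes $2,300.

Nwosu: $100 · Ferraro: $800 · Dube: $1,300 · Kowalski: $2,300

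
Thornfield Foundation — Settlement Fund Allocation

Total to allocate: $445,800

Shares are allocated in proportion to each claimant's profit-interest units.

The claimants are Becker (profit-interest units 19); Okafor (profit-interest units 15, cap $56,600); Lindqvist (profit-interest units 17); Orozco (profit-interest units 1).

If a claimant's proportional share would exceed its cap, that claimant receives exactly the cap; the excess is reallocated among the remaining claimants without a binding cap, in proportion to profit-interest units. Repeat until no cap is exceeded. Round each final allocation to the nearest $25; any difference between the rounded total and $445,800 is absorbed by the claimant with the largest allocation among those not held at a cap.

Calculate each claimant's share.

Becker: $199,850 · Okafor: $56,600 · Lindqvist: $178,825 · Orozco: $10,525

Profit-interest units total: 52.
Unconstrained shares: Becker 162,888.46; Okafor 128,596.15; Lindqvist 145,742.31; Orozco 8,573.08.
Cap binds for Okafor ($56,600); remaining pool $389,200 reallocated over remaining profit-interest units 37.
Shares after redistribution: Becker 199,859.46 → $199,850; Lindqvist 178,821.62 → $178,825; Orozco 10,518.92 → $10,525.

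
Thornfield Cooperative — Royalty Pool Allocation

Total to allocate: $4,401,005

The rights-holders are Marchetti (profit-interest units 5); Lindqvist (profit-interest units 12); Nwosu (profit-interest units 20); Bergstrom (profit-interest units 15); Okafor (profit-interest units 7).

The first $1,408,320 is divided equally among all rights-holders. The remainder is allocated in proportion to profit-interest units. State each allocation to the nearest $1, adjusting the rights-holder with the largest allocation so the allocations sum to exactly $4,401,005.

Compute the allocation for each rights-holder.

Marchetti: $535,281; Lindqvist: $890,346; Nwosu: $1,296,134; Bergstrom: $1,042,516; Okafor: $636,728

Equal tier: $1,408,320 ÷ 5 = $281,664 apiece.
Remainder $2,992,685 by profit-interest units (total 59): Marchetti 253,617.37 → $253,617; Lindqvist 608,681.69 → $608,682; Nwosu 1,014,469.49 → $1,014,469; Bergstrom 760,852.12 → $760,852; Okafor 355,064.32 → $355,064.
Rounding difference +$1 on remainder applied to Nwosu.
Totals: Marchetti $281,664 + $253,617 = $535,281; Lindqvist $281,664 + $608,682 = $890,346; Nwosu $281,664 + $1,014,470 = $1,296,134; Bergstrom $281,664 + $760,852 = $1,042,516; Okafor $281,664 + $355,064 = $636,728.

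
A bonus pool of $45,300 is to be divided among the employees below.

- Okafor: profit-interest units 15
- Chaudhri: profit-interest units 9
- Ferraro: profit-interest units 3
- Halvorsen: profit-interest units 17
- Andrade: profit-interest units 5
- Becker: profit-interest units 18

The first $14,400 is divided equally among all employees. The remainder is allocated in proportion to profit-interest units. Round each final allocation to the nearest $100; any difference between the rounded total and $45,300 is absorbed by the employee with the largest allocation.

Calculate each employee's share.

$14,400 shared equally gives $2,400 per employee.
Remainder $30,900 by profit-interest units (total 67): Okafor 6,917.91 → $6,900; Chaudhri 4,150.75 → $4,200; Ferraro 1,383.58 → $1,400; Halvorsen 7,840.30 → $7,800; Andrade 2,305.97 → $2,300; Becker 8,301.49 → $8,300.
Totals: Okafor $2,400 + $6,900 = $9,300; Chaudhri $2,400 + $4,200 = $6,600; Ferraro $2,400 + $1,400 = $3,800; Halvorsen $2,400 + $7,800 = $10,200; Andrade $2,400 + $2,300 = $4,700; Becker $2,400 + $8,300 = $10,700.

Okafor: $9,300 · Chaudhri: $6,600 · Ferraro: $3,800 · Halvorsen: $10,200 · Andrade: $4,700 · Becker: $10,700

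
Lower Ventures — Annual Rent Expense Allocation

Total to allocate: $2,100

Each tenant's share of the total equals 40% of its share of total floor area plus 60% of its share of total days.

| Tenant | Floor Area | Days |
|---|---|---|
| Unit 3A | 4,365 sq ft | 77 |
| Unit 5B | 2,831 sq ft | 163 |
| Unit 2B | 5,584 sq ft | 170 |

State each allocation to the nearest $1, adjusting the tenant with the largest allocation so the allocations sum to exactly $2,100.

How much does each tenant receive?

Unit 3A: $524 · Unit 5B: $687 · Unit 2B: $889

Floor area total 12,780; days total 410.
Blended shares (40% floor area + 60% days): Unit 3A 0.2493; Unit 5B 0.3271; Unit 2B 0.4236.
Proportional shares: Unit 3A 523.54; Unit 5B 687.00; Unit 2B 889.46.
After rounding ($1): Unit 3A $524; Unit 5B $687; Unit 2B $889. Sum = $2,100.
No rounding difference to absorb.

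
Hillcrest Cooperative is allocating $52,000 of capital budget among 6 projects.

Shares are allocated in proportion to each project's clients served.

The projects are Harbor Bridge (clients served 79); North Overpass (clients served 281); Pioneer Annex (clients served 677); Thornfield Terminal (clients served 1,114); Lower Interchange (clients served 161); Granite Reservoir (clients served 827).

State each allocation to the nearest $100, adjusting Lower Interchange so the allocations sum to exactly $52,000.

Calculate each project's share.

Clients served total: 3,139.
Raw shares: Harbor Bridge 79/3,139 × $52,000 = 1,308.70; North Overpass 281/3,139 × $52,000 = 4,654.99; Pioneer Annex 677/3,139 × $52,000 = 11,215.04; Thornfield Terminal 1,114/3,139 × $52,000 = 18,454.28; Lower Interchange 161/3,139 × $52,000 = 2,667.09; Granite Reservoir 827/3,139 × $52,000 = 13,699.90.
Rounded to nearest $100: Harbor Bridge $1,300; North Overpass $4,700; Pioneer Annex $11,200; Thornfield Terminal $18,500; Lower Interchange $2,700; Granite Reservoir $13,700. Sum = $52,100.
Difference $52,000 − $52,100 = −$100 applied to Lower Interchange: Lower Interchange becomes $2,600.

Harbor Bridge: $1,300; North Overpass: $4,700; Pioneer Annex: $11,200; Thornfield Terminal: $18,500; Lower Interchange: $2,600; Granite Reservoir: $13,700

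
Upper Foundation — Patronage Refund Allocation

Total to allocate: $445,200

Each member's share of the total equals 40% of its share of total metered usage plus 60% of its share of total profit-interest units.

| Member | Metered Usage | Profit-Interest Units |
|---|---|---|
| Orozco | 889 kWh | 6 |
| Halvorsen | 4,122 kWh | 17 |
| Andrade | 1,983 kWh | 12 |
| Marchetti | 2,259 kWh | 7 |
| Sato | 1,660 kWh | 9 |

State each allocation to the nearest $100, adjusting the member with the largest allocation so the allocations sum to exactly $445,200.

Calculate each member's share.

Orozco: $45,900; Halvorsen: $156,400; Andrade: $95,200; Marchetti: $73,500; Sato: $74,200

Metered usage total 10,913; profit-interest units total 51.
Blended shares (40% metered usage + 60% profit-interest units): Orozco 0.1032; Halvorsen 0.3511; Andrade 0.2139; Marchetti 0.1652; Sato 0.1667.
Proportional shares: Orozco 45,932.72; Halvorsen 156,303.43; Andrade 95,210.66; Marchetti 73,526.24; Sato 74,226.96.
After rounding ($100): Orozco $45,900; Halvorsen $156,300; Andrade $95,200; Marchetti $73,500; Sato $74,200. Sum = $445,100.
Difference $445,200 − $445,100 = +$100 applied to largest allocation (Halvorsen): Halvorsen becomes $156,400.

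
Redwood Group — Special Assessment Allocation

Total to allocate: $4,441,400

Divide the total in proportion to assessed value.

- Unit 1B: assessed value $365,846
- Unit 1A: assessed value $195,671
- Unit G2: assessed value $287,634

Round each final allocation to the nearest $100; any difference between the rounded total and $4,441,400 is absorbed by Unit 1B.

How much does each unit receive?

Unit 1B: $1,913,600 | Unit 1A: $1,023,400 | Unit G2: $1,504,400

Assessed value total: 849,151.
Unrounded shares: Unit 1B 365,846/849,151 × $4,441,400 = 1,913,521.18; Unit 1A 195,671/849,151 × $4,441,400 = 1,023,437.74; Unit G2 287,634/849,151 × $4,441,400 = 1,504,441.08.
At nearest $100: Unit 1B $1,913,500; Unit 1A $1,023,400; Unit G2 $1,504,400. Sum = $4,441,300.
Difference $4,441,400 − $4,441,300 = +$100 applied to Unit 1B: Unit 1B becomes $1,913,600.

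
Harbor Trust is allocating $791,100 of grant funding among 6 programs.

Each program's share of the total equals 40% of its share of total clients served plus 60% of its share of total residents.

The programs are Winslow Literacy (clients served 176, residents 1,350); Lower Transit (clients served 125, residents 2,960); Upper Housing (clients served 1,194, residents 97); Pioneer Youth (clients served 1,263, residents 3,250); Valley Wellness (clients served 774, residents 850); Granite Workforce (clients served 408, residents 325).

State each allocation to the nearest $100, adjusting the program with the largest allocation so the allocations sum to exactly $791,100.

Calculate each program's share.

Clients served total 3,940; residents total 8,832.
Blended shares (40% clients served + 60% residents): Winslow Literacy 0.1096; Lower Transit 0.2138; Upper Housing 0.1278; Pioneer Youth 0.3490; Valley Wellness 0.1363; Granite Workforce 0.0635.
Proportional shares: Winslow Literacy 86,688.72; Lower Transit 169,119.23; Upper Housing 101,108.87; Pioneer Youth 276,102.91; Valley Wellness 107,845.32; Granite Workforce 50,234.95.
At nearest $100: Winslow Literacy $86,700; Lower Transit $169,100; Upper Housing $101,100; Pioneer Youth $276,100; Valley Wellness $107,800; Granite Workforce $50,200. Sum = $791,000.
Difference $791,100 − $791,000 = +$100 applied to largest allocation (Pioneer Youth): Pioneer Youth becomes $276,200.

Winslow Literacy: $86,700 | Lower Transit: $169,100 | Upper Housing: $101,100 | Pioneer Youth: $276,200 | Valley Wellness: $107,800 | Granite Workforce: $50,200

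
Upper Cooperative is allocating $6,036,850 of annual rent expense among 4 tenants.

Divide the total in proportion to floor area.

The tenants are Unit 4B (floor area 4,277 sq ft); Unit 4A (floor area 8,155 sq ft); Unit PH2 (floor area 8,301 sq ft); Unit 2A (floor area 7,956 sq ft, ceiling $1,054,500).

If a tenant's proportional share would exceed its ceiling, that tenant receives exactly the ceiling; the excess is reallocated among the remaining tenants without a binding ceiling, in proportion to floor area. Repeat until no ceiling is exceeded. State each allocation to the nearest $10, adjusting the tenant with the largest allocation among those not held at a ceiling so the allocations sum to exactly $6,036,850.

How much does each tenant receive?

Unit 4B: $1,027,810; Unit 4A: $1,959,730; Unit PH2: $1,994,810; Unit 2A: $1,054,500

Total floor area = 28,689.
Unconstrained shares: Unit 4B 899,982.83; Unit 4A 1,716,006.54; Unit PH2 1,746,728.43; Unit 2A 1,674,132.20.
Held at cap: Unit 2A ($1,054,500); residual $4,982,350 reallocated over remaining floor area 20,733.
Shares after redistribution: Unit 4B 1,027,806.44 → $1,027,810; Unit 4A 1,959,729.14 → $1,959,730; Unit PH2 1,994,814.42 → $1,994,810.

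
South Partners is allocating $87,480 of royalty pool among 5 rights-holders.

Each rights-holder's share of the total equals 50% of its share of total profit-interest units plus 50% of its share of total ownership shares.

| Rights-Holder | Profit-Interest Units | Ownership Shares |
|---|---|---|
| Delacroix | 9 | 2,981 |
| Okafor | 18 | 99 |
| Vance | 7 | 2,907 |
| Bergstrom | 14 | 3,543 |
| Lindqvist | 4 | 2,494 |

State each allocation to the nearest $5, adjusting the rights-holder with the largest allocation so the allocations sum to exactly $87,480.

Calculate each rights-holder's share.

Delacroix: $18,415; Okafor: $15,500; Vance: $16,465; Bergstrom: $24,665; Lindqvist: $12,435

Totals — profit-interest units 52, ownership shares 12,024.
Composite weights (50% profit-interest units + 50% ownership shares): Delacroix 0.2105; Okafor 0.1772; Vance 0.1882; Bergstrom 0.2819; Lindqvist 0.1422.
Proportional shares: Delacroix 18,414.44; Okafor 15,500.90; Vance 16,462.94; Bergstrom 24,664.61; Lindqvist 12,437.10.
At nearest $5: Delacroix $18,415; Okafor $15,500; Vance $16,465; Bergstrom $24,665; Lindqvist $12,435. Sum = $87,480.
No rounding difference to absorb.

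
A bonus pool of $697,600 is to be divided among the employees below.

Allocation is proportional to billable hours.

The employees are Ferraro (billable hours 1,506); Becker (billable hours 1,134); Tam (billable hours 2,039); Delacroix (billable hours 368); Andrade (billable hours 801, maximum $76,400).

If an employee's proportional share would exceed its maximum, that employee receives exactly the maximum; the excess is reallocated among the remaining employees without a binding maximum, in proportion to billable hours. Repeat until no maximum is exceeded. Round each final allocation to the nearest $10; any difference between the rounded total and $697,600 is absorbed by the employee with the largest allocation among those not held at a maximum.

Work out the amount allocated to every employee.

Combined billable hours = 5,848.
Unconstrained shares: Ferraro 179,648.70; Becker 135,273.32; Tam 243,229.55; Delacroix 43,898.22; Andrade 95,550.21.
Capped: Andrade ($76,400); remaining pool $621,200 reallocated over remaining billable hours 5,047.
Remaining shares: Ferraro 185,363.03 → $185,360; Becker 139,576.14 → $139,580; Tam 250,966.28 → $250,970; Delacroix 45,294.55 → $45,290.

Ferraro: $185,360; Becker: $139,580; Tam: $250,970; Delacroix: $45,290; Andrade: $76,400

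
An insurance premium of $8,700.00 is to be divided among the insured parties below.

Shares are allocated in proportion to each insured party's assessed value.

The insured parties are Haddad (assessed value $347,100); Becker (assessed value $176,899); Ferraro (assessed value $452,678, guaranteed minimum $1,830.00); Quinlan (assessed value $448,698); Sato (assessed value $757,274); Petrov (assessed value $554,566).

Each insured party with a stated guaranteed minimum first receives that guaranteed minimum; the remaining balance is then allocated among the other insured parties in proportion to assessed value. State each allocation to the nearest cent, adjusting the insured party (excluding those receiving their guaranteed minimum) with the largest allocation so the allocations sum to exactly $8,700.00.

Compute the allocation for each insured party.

Guaranteed amounts: Ferraro $1,830.00. Balance $6,870.00.
Balance split over remaining assessed value 2,284,537: Haddad 1,043.7901 → $1,043.79; Becker 531.9661 → $531.97; Quinlan 1,349.3129 → $1,349.31; Sato 2,277.2546 → $2,277.25; Petrov 1,667.6764 → $1,667.68.

Haddad: $1,043.79 · Becker: $531.97 · Ferraro: $1,830.00 · Quinlan: $1,349.31 · Sato: $2,277.25 · Petrov: $1,667.68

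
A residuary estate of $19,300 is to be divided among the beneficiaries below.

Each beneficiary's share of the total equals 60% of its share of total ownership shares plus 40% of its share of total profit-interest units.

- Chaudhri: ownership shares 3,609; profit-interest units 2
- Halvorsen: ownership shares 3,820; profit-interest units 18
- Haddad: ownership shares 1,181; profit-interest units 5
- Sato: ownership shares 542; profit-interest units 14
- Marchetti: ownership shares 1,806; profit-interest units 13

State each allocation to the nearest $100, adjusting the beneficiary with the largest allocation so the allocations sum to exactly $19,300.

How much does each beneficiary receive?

Chaudhri: $4,100; Halvorsen: $6,700; Haddad: $2,000; Sato: $2,700; Marchetti: $3,800

Totals — ownership shares 10,958, profit-interest units 52.
Blended shares (60% ownership shares + 40% profit-interest units): Chaudhri 0.2130; Halvorsen 0.3476; Haddad 0.1031; Sato 0.1374; Marchetti 0.1989.
Unrounded shares: Chaudhri 4,110.78; Halvorsen 6,709.14; Haddad 1,990.34; Sato 2,651.23; Marchetti 3,838.51.
After rounding ($100): Chaudhri $4,100; Halvorsen $6,700; Haddad $2,000; Sato $2,700; Marchetti $3,800. Sum = $19,300.
No rounding difference to absorb.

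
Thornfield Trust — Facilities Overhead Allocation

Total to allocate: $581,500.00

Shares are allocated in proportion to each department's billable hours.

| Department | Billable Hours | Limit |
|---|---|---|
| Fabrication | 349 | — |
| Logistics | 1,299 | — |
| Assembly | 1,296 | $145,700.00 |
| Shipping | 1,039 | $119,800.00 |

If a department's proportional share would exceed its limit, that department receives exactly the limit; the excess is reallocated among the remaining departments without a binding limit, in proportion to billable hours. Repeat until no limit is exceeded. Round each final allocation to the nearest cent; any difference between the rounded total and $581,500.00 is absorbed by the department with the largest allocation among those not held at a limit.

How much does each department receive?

Combined billable hours = 3,983.
Proportional shares (ignoring caps): Fabrication 50,952.4228; Logistics 189,648.1296; Assembly 189,210.1431; Shipping 151,689.3045.
Held at cap: Assembly ($145,700.00), Shipping ($119,800.00); balance $316,000.00 reallocated over remaining billable hours 1,648.
Redistributed shares: Fabrication 66,919.9029 → $66,919.90; Logistics 249,080.0971 → $249,080.10.

Fabrication: $66,919.90; Logistics: $249,080.10; Assembly: $145,700.00; Shipping: $119,800.00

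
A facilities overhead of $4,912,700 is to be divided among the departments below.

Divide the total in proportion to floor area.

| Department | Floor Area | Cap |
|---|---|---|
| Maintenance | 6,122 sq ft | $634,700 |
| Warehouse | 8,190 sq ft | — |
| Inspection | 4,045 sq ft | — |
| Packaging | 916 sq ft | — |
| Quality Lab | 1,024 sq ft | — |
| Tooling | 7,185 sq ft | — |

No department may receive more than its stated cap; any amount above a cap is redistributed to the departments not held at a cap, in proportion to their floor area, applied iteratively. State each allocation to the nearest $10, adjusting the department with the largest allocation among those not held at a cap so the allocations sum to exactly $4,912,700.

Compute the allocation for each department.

Maintenance: $634,700 · Warehouse: $1,640,290 · Inspection: $810,140 · Packaging: $183,460 · Quality Lab: $205,090 · Tooling: $1,439,020

Floor area total: 27,482.
Proportional shares (ignoring caps): Maintenance 1,094,372.66; Warehouse 1,464,049.67; Inspection 723,086.80; Packaging 163,744.75; Quality Lab 183,050.90; Tooling 1,284,395.22.
Cap binds for Maintenance ($634,700); balance $4,278,000 reallocated over remaining floor area 21,360.
Remaining shares: Warehouse 1,640,300.56 → $1,640,300; Inspection 810,136.24 → $810,140; Packaging 183,457.30 → $183,460; Quality Lab 205,087.64 → $205,090; Tooling 1,439,018.26 → $1,439,020.
Rounding difference −$10 applied to Warehouse → $1,640,290.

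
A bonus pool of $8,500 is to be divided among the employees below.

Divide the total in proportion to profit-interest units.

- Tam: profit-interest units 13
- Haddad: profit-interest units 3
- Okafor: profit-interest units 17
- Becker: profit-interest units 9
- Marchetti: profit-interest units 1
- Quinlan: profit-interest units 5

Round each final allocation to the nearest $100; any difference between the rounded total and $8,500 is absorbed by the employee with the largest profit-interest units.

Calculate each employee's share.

Combined profit-interest units = 13 + 3 + 17 + 9 + 1 + 5 = 48.
Pro-rata amounts: Tam 2,302.08; Haddad 531.25; Okafor 3,010.42; Becker 1,593.75; Marchetti 177.08; Quinlan 885.42.
Rounded to nearest $100: Tam $2,300; Haddad $500; Okafor $3,000; Becker $1,600; Marchetti $200; Quinlan $900. Sum = $8,500.
Sum already equals the total — no adjustment.

Tam: $2,300 · Haddad: $500 · Okafor: $3,000 · Becker: $1,600 · Marchetti: $200 · Quinlan: $900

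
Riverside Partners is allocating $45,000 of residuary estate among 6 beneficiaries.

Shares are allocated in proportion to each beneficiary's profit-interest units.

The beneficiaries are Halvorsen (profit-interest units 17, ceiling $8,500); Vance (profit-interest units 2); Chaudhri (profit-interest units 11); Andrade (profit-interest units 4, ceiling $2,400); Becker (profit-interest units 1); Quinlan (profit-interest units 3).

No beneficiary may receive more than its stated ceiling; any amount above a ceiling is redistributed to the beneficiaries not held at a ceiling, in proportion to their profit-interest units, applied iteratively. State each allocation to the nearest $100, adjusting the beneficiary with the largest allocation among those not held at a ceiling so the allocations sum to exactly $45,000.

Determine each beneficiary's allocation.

Sum of profit-interest units: 38.
Proportional shares (ignoring caps): Halvorsen 20,131.58; Vance 2,368.42; Chaudhri 13,026.32; Andrade 4,736.84; Becker 1,184.21; Quinlan 3,552.63.
Cap binds for Halvorsen ($8,500), Andrade ($2,400); balance $34,100 reallocated over remaining profit-interest units 17.
Shares after redistribution: Vance 4,011.76 → $4,000; Chaudhri 22,064.71 → $22,100; Becker 2,005.88 → $2,000; Quinlan 6,017.65 → $6,000.

Halvorsen: $8,500 | Vance: $4,000 | Chaudhri: $22,100 | Andrade: $2,400 | Becker: $2,000 | Quinlan: $6,000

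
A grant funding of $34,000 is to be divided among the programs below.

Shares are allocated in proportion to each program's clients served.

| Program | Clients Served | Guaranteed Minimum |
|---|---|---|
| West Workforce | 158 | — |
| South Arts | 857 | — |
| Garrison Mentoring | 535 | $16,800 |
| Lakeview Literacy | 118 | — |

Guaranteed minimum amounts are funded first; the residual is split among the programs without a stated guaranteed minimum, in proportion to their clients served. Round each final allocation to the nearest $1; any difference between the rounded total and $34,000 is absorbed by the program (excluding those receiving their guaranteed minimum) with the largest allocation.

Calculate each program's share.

Fund the minimums — Garrison Mentoring $16,800. Balance $17,200.
Balance split over remaining clients served 1,133: West Workforce 2,398.59 → $2,399; South Arts 13,010.06 → $13,010; Lakeview Literacy 1,791.35 → $1,791.

West Workforce: $2,399 · South Arts: $13,010 · Garrison Mentoring: $16,800 · Lakeview Literacy: $1,791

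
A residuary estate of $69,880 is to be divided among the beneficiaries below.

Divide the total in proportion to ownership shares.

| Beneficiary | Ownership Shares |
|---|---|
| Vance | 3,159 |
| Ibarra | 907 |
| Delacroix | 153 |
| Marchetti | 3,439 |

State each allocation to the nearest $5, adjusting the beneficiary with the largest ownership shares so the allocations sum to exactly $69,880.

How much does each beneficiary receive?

Vance: $28,825 · Ibarra: $8,275 · Delacroix: $1,395 · Marchetti: $31,385

Ownership shares total: 3,159 + 907 + 153 + 3,439 = 7,658.
Proportional shares: Vance 28,826.18; Ibarra 8,276.46; Delacroix 1,396.14; Marchetti 31,381.21.
Rounded to nearest $5: Vance $28,825; Ibarra $8,275; Delacroix $1,395; Marchetti $31,380. Sum = $69,875.
Difference $69,880 − $69,875 = +$5 applied to largest ownership shares (Marchetti): Marchetti becomes $31,385.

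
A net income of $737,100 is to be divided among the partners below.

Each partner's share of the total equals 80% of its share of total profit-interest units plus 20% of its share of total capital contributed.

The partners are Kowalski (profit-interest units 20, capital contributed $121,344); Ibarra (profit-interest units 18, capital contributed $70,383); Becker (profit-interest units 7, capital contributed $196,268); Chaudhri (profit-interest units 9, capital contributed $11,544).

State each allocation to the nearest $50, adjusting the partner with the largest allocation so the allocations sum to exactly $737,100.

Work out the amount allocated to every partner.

Kowalski: $263,150; Ibarra: $222,550; Becker: $148,850; Chaudhri: $102,550

Profit-interest units total 54; capital contributed total 399,539.
Combined weights (80% profit-interest units + 20% capital contributed): Kowalski 0.3570; Ibarra 0.3019; Becker 0.2020; Chaudhri 0.1391.
Pro-rata amounts: Kowalski 263,172.93; Ibarra 222,529.58; Becker 148,858.03; Chaudhri 102,539.45.
Rounded to nearest $50: Kowalski $263,150; Ibarra $222,550; Becker $148,850; Chaudhri $102,550. Sum = $737,100.
Sum already equals the total — no adjustment.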